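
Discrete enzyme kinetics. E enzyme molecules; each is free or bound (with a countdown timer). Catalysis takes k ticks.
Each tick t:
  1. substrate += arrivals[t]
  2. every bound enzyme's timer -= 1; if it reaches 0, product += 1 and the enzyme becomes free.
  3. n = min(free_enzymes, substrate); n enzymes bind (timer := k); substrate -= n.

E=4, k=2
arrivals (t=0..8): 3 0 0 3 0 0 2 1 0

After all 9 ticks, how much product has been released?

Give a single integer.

Answer: 8

Derivation:
t=0: arr=3 -> substrate=0 bound=3 product=0
t=1: arr=0 -> substrate=0 bound=3 product=0
t=2: arr=0 -> substrate=0 bound=0 product=3
t=3: arr=3 -> substrate=0 bound=3 product=3
t=4: arr=0 -> substrate=0 bound=3 product=3
t=5: arr=0 -> substrate=0 bound=0 product=6
t=6: arr=2 -> substrate=0 bound=2 product=6
t=7: arr=1 -> substrate=0 bound=3 product=6
t=8: arr=0 -> substrate=0 bound=1 product=8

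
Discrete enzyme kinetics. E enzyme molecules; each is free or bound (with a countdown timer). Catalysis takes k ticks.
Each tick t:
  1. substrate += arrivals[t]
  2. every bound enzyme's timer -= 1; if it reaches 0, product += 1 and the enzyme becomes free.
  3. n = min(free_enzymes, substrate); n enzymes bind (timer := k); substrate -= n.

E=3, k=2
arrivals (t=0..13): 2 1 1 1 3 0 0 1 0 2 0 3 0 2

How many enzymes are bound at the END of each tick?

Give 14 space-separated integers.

t=0: arr=2 -> substrate=0 bound=2 product=0
t=1: arr=1 -> substrate=0 bound=3 product=0
t=2: arr=1 -> substrate=0 bound=2 product=2
t=3: arr=1 -> substrate=0 bound=2 product=3
t=4: arr=3 -> substrate=1 bound=3 product=4
t=5: arr=0 -> substrate=0 bound=3 product=5
t=6: arr=0 -> substrate=0 bound=1 product=7
t=7: arr=1 -> substrate=0 bound=1 product=8
t=8: arr=0 -> substrate=0 bound=1 product=8
t=9: arr=2 -> substrate=0 bound=2 product=9
t=10: arr=0 -> substrate=0 bound=2 product=9
t=11: arr=3 -> substrate=0 bound=3 product=11
t=12: arr=0 -> substrate=0 bound=3 product=11
t=13: arr=2 -> substrate=0 bound=2 product=14

Answer: 2 3 2 2 3 3 1 1 1 2 2 3 3 2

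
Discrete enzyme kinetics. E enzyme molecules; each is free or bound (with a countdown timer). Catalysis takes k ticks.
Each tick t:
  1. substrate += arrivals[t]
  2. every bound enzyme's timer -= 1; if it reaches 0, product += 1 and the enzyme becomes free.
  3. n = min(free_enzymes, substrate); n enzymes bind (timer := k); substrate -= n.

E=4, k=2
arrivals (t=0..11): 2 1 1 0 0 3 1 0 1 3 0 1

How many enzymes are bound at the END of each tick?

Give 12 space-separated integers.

Answer: 2 3 2 1 0 3 4 1 1 4 3 1

Derivation:
t=0: arr=2 -> substrate=0 bound=2 product=0
t=1: arr=1 -> substrate=0 bound=3 product=0
t=2: arr=1 -> substrate=0 bound=2 product=2
t=3: arr=0 -> substrate=0 bound=1 product=3
t=4: arr=0 -> substrate=0 bound=0 product=4
t=5: arr=3 -> substrate=0 bound=3 product=4
t=6: arr=1 -> substrate=0 bound=4 product=4
t=7: arr=0 -> substrate=0 bound=1 product=7
t=8: arr=1 -> substrate=0 bound=1 product=8
t=9: arr=3 -> substrate=0 bound=4 product=8
t=10: arr=0 -> substrate=0 bound=3 product=9
t=11: arr=1 -> substrate=0 bound=1 product=12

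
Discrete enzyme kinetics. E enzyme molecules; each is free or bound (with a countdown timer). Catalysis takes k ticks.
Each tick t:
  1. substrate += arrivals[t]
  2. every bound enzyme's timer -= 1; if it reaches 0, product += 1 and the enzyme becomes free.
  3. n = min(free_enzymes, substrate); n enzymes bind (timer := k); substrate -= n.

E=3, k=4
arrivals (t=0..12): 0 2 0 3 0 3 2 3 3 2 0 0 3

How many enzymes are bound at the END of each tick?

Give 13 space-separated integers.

t=0: arr=0 -> substrate=0 bound=0 product=0
t=1: arr=2 -> substrate=0 bound=2 product=0
t=2: arr=0 -> substrate=0 bound=2 product=0
t=3: arr=3 -> substrate=2 bound=3 product=0
t=4: arr=0 -> substrate=2 bound=3 product=0
t=5: arr=3 -> substrate=3 bound=3 product=2
t=6: arr=2 -> substrate=5 bound=3 product=2
t=7: arr=3 -> substrate=7 bound=3 product=3
t=8: arr=3 -> substrate=10 bound=3 product=3
t=9: arr=2 -> substrate=10 bound=3 product=5
t=10: arr=0 -> substrate=10 bound=3 product=5
t=11: arr=0 -> substrate=9 bound=3 product=6
t=12: arr=3 -> substrate=12 bound=3 product=6

Answer: 0 2 2 3 3 3 3 3 3 3 3 3 3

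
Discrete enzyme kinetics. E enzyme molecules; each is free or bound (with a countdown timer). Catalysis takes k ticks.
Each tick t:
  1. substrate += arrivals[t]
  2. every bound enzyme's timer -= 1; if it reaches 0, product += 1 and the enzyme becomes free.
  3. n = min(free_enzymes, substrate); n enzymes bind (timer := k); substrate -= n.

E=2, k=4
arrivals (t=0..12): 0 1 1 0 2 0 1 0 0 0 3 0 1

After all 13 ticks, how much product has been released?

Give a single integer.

t=0: arr=0 -> substrate=0 bound=0 product=0
t=1: arr=1 -> substrate=0 bound=1 product=0
t=2: arr=1 -> substrate=0 bound=2 product=0
t=3: arr=0 -> substrate=0 bound=2 product=0
t=4: arr=2 -> substrate=2 bound=2 product=0
t=5: arr=0 -> substrate=1 bound=2 product=1
t=6: arr=1 -> substrate=1 bound=2 product=2
t=7: arr=0 -> substrate=1 bound=2 product=2
t=8: arr=0 -> substrate=1 bound=2 product=2
t=9: arr=0 -> substrate=0 bound=2 product=3
t=10: arr=3 -> substrate=2 bound=2 product=4
t=11: arr=0 -> substrate=2 bound=2 product=4
t=12: arr=1 -> substrate=3 bound=2 product=4

Answer: 4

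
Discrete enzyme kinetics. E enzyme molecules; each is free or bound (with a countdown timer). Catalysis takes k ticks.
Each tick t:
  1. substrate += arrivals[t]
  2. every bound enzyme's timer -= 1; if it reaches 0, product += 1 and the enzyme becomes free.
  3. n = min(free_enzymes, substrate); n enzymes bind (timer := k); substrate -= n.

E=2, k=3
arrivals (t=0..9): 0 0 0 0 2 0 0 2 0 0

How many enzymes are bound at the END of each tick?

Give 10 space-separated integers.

Answer: 0 0 0 0 2 2 2 2 2 2

Derivation:
t=0: arr=0 -> substrate=0 bound=0 product=0
t=1: arr=0 -> substrate=0 bound=0 product=0
t=2: arr=0 -> substrate=0 bound=0 product=0
t=3: arr=0 -> substrate=0 bound=0 product=0
t=4: arr=2 -> substrate=0 bound=2 product=0
t=5: arr=0 -> substrate=0 bound=2 product=0
t=6: arr=0 -> substrate=0 bound=2 product=0
t=7: arr=2 -> substrate=0 bound=2 product=2
t=8: arr=0 -> substrate=0 bound=2 product=2
t=9: arr=0 -> substrate=0 bound=2 product=2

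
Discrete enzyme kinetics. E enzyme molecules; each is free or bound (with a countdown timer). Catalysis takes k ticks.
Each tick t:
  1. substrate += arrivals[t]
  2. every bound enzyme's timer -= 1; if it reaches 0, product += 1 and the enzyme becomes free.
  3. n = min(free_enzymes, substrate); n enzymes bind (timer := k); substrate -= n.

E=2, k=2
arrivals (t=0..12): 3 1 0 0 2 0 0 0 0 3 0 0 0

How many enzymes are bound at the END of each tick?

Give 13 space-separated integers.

t=0: arr=3 -> substrate=1 bound=2 product=0
t=1: arr=1 -> substrate=2 bound=2 product=0
t=2: arr=0 -> substrate=0 bound=2 product=2
t=3: arr=0 -> substrate=0 bound=2 product=2
t=4: arr=2 -> substrate=0 bound=2 product=4
t=5: arr=0 -> substrate=0 bound=2 product=4
t=6: arr=0 -> substrate=0 bound=0 product=6
t=7: arr=0 -> substrate=0 bound=0 product=6
t=8: arr=0 -> substrate=0 bound=0 product=6
t=9: arr=3 -> substrate=1 bound=2 product=6
t=10: arr=0 -> substrate=1 bound=2 product=6
t=11: arr=0 -> substrate=0 bound=1 product=8
t=12: arr=0 -> substrate=0 bound=1 product=8

Answer: 2 2 2 2 2 2 0 0 0 2 2 1 1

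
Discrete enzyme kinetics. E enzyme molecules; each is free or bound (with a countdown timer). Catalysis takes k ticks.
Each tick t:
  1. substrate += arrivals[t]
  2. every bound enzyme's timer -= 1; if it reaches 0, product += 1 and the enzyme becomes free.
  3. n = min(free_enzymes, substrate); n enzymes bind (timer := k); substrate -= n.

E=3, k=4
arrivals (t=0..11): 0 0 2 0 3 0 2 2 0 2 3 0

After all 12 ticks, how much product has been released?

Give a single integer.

Answer: 5

Derivation:
t=0: arr=0 -> substrate=0 bound=0 product=0
t=1: arr=0 -> substrate=0 bound=0 product=0
t=2: arr=2 -> substrate=0 bound=2 product=0
t=3: arr=0 -> substrate=0 bound=2 product=0
t=4: arr=3 -> substrate=2 bound=3 product=0
t=5: arr=0 -> substrate=2 bound=3 product=0
t=6: arr=2 -> substrate=2 bound=3 product=2
t=7: arr=2 -> substrate=4 bound=3 product=2
t=8: arr=0 -> substrate=3 bound=3 product=3
t=9: arr=2 -> substrate=5 bound=3 product=3
t=10: arr=3 -> substrate=6 bound=3 product=5
t=11: arr=0 -> substrate=6 bound=3 product=5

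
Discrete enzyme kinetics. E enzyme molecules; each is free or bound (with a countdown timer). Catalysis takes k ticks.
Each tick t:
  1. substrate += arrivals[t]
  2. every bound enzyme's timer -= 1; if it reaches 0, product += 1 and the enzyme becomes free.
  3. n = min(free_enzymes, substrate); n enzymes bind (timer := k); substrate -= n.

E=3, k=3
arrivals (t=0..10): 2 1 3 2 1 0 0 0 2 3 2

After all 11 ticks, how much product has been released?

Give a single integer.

t=0: arr=2 -> substrate=0 bound=2 product=0
t=1: arr=1 -> substrate=0 bound=3 product=0
t=2: arr=3 -> substrate=3 bound=3 product=0
t=3: arr=2 -> substrate=3 bound=3 product=2
t=4: arr=1 -> substrate=3 bound=3 product=3
t=5: arr=0 -> substrate=3 bound=3 product=3
t=6: arr=0 -> substrate=1 bound=3 product=5
t=7: arr=0 -> substrate=0 bound=3 product=6
t=8: arr=2 -> substrate=2 bound=3 product=6
t=9: arr=3 -> substrate=3 bound=3 product=8
t=10: arr=2 -> substrate=4 bound=3 product=9

Answer: 9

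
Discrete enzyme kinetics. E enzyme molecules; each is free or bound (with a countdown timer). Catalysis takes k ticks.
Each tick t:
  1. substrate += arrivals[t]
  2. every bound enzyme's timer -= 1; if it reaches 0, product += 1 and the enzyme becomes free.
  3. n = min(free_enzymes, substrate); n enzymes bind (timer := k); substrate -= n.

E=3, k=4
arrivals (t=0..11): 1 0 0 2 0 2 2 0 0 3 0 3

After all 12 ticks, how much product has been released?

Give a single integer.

Answer: 6

Derivation:
t=0: arr=1 -> substrate=0 bound=1 product=0
t=1: arr=0 -> substrate=0 bound=1 product=0
t=2: arr=0 -> substrate=0 bound=1 product=0
t=3: arr=2 -> substrate=0 bound=3 product=0
t=4: arr=0 -> substrate=0 bound=2 product=1
t=5: arr=2 -> substrate=1 bound=3 product=1
t=6: arr=2 -> substrate=3 bound=3 product=1
t=7: arr=0 -> substrate=1 bound=3 product=3
t=8: arr=0 -> substrate=1 bound=3 product=3
t=9: arr=3 -> substrate=3 bound=3 product=4
t=10: arr=0 -> substrate=3 bound=3 product=4
t=11: arr=3 -> substrate=4 bound=3 product=6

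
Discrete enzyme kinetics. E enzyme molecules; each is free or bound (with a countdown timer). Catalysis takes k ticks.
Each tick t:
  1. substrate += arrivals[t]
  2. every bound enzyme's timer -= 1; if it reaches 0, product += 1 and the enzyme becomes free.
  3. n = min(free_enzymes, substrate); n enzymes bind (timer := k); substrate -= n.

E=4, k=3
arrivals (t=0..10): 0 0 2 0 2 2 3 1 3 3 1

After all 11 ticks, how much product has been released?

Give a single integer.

Answer: 8

Derivation:
t=0: arr=0 -> substrate=0 bound=0 product=0
t=1: arr=0 -> substrate=0 bound=0 product=0
t=2: arr=2 -> substrate=0 bound=2 product=0
t=3: arr=0 -> substrate=0 bound=2 product=0
t=4: arr=2 -> substrate=0 bound=4 product=0
t=5: arr=2 -> substrate=0 bound=4 product=2
t=6: arr=3 -> substrate=3 bound=4 product=2
t=7: arr=1 -> substrate=2 bound=4 product=4
t=8: arr=3 -> substrate=3 bound=4 product=6
t=9: arr=3 -> substrate=6 bound=4 product=6
t=10: arr=1 -> substrate=5 bound=4 product=8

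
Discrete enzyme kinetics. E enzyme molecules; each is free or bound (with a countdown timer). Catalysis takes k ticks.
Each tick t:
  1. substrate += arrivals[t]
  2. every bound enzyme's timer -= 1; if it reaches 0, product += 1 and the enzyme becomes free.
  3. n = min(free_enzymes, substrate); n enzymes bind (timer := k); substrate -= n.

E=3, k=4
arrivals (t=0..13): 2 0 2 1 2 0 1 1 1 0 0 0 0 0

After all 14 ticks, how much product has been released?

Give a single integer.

Answer: 8

Derivation:
t=0: arr=2 -> substrate=0 bound=2 product=0
t=1: arr=0 -> substrate=0 bound=2 product=0
t=2: arr=2 -> substrate=1 bound=3 product=0
t=3: arr=1 -> substrate=2 bound=3 product=0
t=4: arr=2 -> substrate=2 bound=3 product=2
t=5: arr=0 -> substrate=2 bound=3 product=2
t=6: arr=1 -> substrate=2 bound=3 product=3
t=7: arr=1 -> substrate=3 bound=3 product=3
t=8: arr=1 -> substrate=2 bound=3 product=5
t=9: arr=0 -> substrate=2 bound=3 product=5
t=10: arr=0 -> substrate=1 bound=3 product=6
t=11: arr=0 -> substrate=1 bound=3 product=6
t=12: arr=0 -> substrate=0 bound=2 product=8
t=13: arr=0 -> substrate=0 bound=2 product=8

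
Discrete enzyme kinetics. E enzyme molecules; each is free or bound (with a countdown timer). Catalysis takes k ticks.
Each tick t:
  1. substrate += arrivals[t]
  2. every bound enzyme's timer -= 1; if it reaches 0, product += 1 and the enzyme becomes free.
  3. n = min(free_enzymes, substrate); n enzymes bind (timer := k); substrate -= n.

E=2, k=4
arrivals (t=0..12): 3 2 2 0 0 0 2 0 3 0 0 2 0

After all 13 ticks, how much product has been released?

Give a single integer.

Answer: 6

Derivation:
t=0: arr=3 -> substrate=1 bound=2 product=0
t=1: arr=2 -> substrate=3 bound=2 product=0
t=2: arr=2 -> substrate=5 bound=2 product=0
t=3: arr=0 -> substrate=5 bound=2 product=0
t=4: arr=0 -> substrate=3 bound=2 product=2
t=5: arr=0 -> substrate=3 bound=2 product=2
t=6: arr=2 -> substrate=5 bound=2 product=2
t=7: arr=0 -> substrate=5 bound=2 product=2
t=8: arr=3 -> substrate=6 bound=2 product=4
t=9: arr=0 -> substrate=6 bound=2 product=4
t=10: arr=0 -> substrate=6 bound=2 product=4
t=11: arr=2 -> substrate=8 bound=2 product=4
t=12: arr=0 -> substrate=6 bound=2 product=6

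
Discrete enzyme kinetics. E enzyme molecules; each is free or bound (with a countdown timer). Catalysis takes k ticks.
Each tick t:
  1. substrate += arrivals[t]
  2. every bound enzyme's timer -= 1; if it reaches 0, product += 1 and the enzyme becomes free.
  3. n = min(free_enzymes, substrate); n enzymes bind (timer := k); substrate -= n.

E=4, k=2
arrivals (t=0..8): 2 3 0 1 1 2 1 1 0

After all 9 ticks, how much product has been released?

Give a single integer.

Answer: 10

Derivation:
t=0: arr=2 -> substrate=0 bound=2 product=0
t=1: arr=3 -> substrate=1 bound=4 product=0
t=2: arr=0 -> substrate=0 bound=3 product=2
t=3: arr=1 -> substrate=0 bound=2 product=4
t=4: arr=1 -> substrate=0 bound=2 product=5
t=5: arr=2 -> substrate=0 bound=3 product=6
t=6: arr=1 -> substrate=0 bound=3 product=7
t=7: arr=1 -> substrate=0 bound=2 product=9
t=8: arr=0 -> substrate=0 bound=1 product=10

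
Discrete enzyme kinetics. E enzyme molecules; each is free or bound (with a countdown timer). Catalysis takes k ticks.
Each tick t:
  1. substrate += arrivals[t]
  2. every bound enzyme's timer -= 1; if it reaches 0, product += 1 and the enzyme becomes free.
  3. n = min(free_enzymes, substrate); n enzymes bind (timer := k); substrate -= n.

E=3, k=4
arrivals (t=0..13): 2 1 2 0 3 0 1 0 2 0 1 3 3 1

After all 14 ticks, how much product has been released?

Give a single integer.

t=0: arr=2 -> substrate=0 bound=2 product=0
t=1: arr=1 -> substrate=0 bound=3 product=0
t=2: arr=2 -> substrate=2 bound=3 product=0
t=3: arr=0 -> substrate=2 bound=3 product=0
t=4: arr=3 -> substrate=3 bound=3 product=2
t=5: arr=0 -> substrate=2 bound=3 product=3
t=6: arr=1 -> substrate=3 bound=3 product=3
t=7: arr=0 -> substrate=3 bound=3 product=3
t=8: arr=2 -> substrate=3 bound=3 product=5
t=9: arr=0 -> substrate=2 bound=3 product=6
t=10: arr=1 -> substrate=3 bound=3 product=6
t=11: arr=3 -> substrate=6 bound=3 product=6
t=12: arr=3 -> substrate=7 bound=3 product=8
t=13: arr=1 -> substrate=7 bound=3 product=9

Answer: 9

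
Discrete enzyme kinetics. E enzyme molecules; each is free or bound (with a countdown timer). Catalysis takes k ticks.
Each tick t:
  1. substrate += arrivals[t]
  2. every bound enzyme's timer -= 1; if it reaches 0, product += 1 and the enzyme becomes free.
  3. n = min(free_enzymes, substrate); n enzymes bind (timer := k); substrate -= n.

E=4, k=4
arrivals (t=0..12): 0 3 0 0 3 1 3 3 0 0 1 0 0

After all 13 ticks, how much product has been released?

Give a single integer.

t=0: arr=0 -> substrate=0 bound=0 product=0
t=1: arr=3 -> substrate=0 bound=3 product=0
t=2: arr=0 -> substrate=0 bound=3 product=0
t=3: arr=0 -> substrate=0 bound=3 product=0
t=4: arr=3 -> substrate=2 bound=4 product=0
t=5: arr=1 -> substrate=0 bound=4 product=3
t=6: arr=3 -> substrate=3 bound=4 product=3
t=7: arr=3 -> substrate=6 bound=4 product=3
t=8: arr=0 -> substrate=5 bound=4 product=4
t=9: arr=0 -> substrate=2 bound=4 product=7
t=10: arr=1 -> substrate=3 bound=4 product=7
t=11: arr=0 -> substrate=3 bound=4 product=7
t=12: arr=0 -> substrate=2 bound=4 product=8

Answer: 8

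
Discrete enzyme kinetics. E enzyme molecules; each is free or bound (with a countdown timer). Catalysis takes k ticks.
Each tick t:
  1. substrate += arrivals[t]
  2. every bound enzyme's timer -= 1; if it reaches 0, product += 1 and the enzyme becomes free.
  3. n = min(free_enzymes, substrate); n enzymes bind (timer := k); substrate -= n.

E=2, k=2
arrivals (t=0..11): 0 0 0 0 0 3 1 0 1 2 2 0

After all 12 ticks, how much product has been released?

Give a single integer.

Answer: 6

Derivation:
t=0: arr=0 -> substrate=0 bound=0 product=0
t=1: arr=0 -> substrate=0 bound=0 product=0
t=2: arr=0 -> substrate=0 bound=0 product=0
t=3: arr=0 -> substrate=0 bound=0 product=0
t=4: arr=0 -> substrate=0 bound=0 product=0
t=5: arr=3 -> substrate=1 bound=2 product=0
t=6: arr=1 -> substrate=2 bound=2 product=0
t=7: arr=0 -> substrate=0 bound=2 product=2
t=8: arr=1 -> substrate=1 bound=2 product=2
t=9: arr=2 -> substrate=1 bound=2 product=4
t=10: arr=2 -> substrate=3 bound=2 product=4
t=11: arr=0 -> substrate=1 bound=2 product=6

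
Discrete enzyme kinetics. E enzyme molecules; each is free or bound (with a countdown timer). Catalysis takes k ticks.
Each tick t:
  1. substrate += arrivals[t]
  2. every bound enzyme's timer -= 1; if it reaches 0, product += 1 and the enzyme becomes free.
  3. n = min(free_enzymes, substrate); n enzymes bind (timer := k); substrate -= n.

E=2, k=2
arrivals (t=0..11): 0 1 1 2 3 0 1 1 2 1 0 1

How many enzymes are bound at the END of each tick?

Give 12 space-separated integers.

Answer: 0 1 2 2 2 2 2 2 2 2 2 2

Derivation:
t=0: arr=0 -> substrate=0 bound=0 product=0
t=1: arr=1 -> substrate=0 bound=1 product=0
t=2: arr=1 -> substrate=0 bound=2 product=0
t=3: arr=2 -> substrate=1 bound=2 product=1
t=4: arr=3 -> substrate=3 bound=2 product=2
t=5: arr=0 -> substrate=2 bound=2 product=3
t=6: arr=1 -> substrate=2 bound=2 product=4
t=7: arr=1 -> substrate=2 bound=2 product=5
t=8: arr=2 -> substrate=3 bound=2 product=6
t=9: arr=1 -> substrate=3 bound=2 product=7
t=10: arr=0 -> substrate=2 bound=2 product=8
t=11: arr=1 -> substrate=2 bound=2 product=9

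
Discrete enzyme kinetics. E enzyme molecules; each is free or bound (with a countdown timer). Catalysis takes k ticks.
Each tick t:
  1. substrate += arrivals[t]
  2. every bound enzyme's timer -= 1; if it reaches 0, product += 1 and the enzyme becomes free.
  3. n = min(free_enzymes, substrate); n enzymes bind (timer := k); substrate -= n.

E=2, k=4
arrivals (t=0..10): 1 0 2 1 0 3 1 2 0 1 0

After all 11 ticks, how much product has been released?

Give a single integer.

t=0: arr=1 -> substrate=0 bound=1 product=0
t=1: arr=0 -> substrate=0 bound=1 product=0
t=2: arr=2 -> substrate=1 bound=2 product=0
t=3: arr=1 -> substrate=2 bound=2 product=0
t=4: arr=0 -> substrate=1 bound=2 product=1
t=5: arr=3 -> substrate=4 bound=2 product=1
t=6: arr=1 -> substrate=4 bound=2 product=2
t=7: arr=2 -> substrate=6 bound=2 product=2
t=8: arr=0 -> substrate=5 bound=2 product=3
t=9: arr=1 -> substrate=6 bound=2 product=3
t=10: arr=0 -> substrate=5 bound=2 product=4

Answer: 4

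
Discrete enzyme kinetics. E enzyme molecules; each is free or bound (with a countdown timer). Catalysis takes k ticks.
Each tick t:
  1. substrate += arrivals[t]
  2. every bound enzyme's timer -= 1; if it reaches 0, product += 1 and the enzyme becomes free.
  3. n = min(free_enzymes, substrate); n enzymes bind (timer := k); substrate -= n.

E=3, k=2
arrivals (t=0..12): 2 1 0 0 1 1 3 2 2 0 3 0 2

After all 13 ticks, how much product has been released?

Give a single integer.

Answer: 13

Derivation:
t=0: arr=2 -> substrate=0 bound=2 product=0
t=1: arr=1 -> substrate=0 bound=3 product=0
t=2: arr=0 -> substrate=0 bound=1 product=2
t=3: arr=0 -> substrate=0 bound=0 product=3
t=4: arr=1 -> substrate=0 bound=1 product=3
t=5: arr=1 -> substrate=0 bound=2 product=3
t=6: arr=3 -> substrate=1 bound=3 product=4
t=7: arr=2 -> substrate=2 bound=3 product=5
t=8: arr=2 -> substrate=2 bound=3 product=7
t=9: arr=0 -> substrate=1 bound=3 product=8
t=10: arr=3 -> substrate=2 bound=3 product=10
t=11: arr=0 -> substrate=1 bound=3 product=11
t=12: arr=2 -> substrate=1 bound=3 product=13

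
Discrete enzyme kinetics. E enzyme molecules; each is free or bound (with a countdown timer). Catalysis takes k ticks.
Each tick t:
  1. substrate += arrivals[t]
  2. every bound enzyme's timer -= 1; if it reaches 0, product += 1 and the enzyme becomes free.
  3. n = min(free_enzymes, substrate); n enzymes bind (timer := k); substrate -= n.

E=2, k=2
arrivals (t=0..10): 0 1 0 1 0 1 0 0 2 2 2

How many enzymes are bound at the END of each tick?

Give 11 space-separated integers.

t=0: arr=0 -> substrate=0 bound=0 product=0
t=1: arr=1 -> substrate=0 bound=1 product=0
t=2: arr=0 -> substrate=0 bound=1 product=0
t=3: arr=1 -> substrate=0 bound=1 product=1
t=4: arr=0 -> substrate=0 bound=1 product=1
t=5: arr=1 -> substrate=0 bound=1 product=2
t=6: arr=0 -> substrate=0 bound=1 product=2
t=7: arr=0 -> substrate=0 bound=0 product=3
t=8: arr=2 -> substrate=0 bound=2 product=3
t=9: arr=2 -> substrate=2 bound=2 product=3
t=10: arr=2 -> substrate=2 bound=2 product=5

Answer: 0 1 1 1 1 1 1 0 2 2 2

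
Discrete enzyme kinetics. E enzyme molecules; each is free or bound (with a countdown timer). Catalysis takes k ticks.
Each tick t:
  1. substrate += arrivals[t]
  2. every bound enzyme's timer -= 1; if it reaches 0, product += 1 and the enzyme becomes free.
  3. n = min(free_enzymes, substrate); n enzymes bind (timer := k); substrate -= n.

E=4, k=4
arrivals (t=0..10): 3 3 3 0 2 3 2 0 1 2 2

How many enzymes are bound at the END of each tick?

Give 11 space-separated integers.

Answer: 3 4 4 4 4 4 4 4 4 4 4

Derivation:
t=0: arr=3 -> substrate=0 bound=3 product=0
t=1: arr=3 -> substrate=2 bound=4 product=0
t=2: arr=3 -> substrate=5 bound=4 product=0
t=3: arr=0 -> substrate=5 bound=4 product=0
t=4: arr=2 -> substrate=4 bound=4 product=3
t=5: arr=3 -> substrate=6 bound=4 product=4
t=6: arr=2 -> substrate=8 bound=4 product=4
t=7: arr=0 -> substrate=8 bound=4 product=4
t=8: arr=1 -> substrate=6 bound=4 product=7
t=9: arr=2 -> substrate=7 bound=4 product=8
t=10: arr=2 -> substrate=9 bound=4 product=8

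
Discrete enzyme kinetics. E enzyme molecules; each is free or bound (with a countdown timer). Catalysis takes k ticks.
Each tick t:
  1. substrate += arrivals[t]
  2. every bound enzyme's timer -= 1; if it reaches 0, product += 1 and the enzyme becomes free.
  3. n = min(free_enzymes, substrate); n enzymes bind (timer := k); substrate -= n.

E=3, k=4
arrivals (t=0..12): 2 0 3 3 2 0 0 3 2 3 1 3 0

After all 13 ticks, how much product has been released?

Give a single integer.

t=0: arr=2 -> substrate=0 bound=2 product=0
t=1: arr=0 -> substrate=0 bound=2 product=0
t=2: arr=3 -> substrate=2 bound=3 product=0
t=3: arr=3 -> substrate=5 bound=3 product=0
t=4: arr=2 -> substrate=5 bound=3 product=2
t=5: arr=0 -> substrate=5 bound=3 product=2
t=6: arr=0 -> substrate=4 bound=3 product=3
t=7: arr=3 -> substrate=7 bound=3 product=3
t=8: arr=2 -> substrate=7 bound=3 product=5
t=9: arr=3 -> substrate=10 bound=3 product=5
t=10: arr=1 -> substrate=10 bound=3 product=6
t=11: arr=3 -> substrate=13 bound=3 product=6
t=12: arr=0 -> substrate=11 bound=3 product=8

Answer: 8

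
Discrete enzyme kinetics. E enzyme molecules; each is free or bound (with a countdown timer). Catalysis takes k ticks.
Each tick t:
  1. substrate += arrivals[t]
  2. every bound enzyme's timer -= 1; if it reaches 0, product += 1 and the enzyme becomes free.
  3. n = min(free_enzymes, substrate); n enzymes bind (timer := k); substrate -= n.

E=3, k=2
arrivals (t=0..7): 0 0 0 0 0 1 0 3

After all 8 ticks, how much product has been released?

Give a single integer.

Answer: 1

Derivation:
t=0: arr=0 -> substrate=0 bound=0 product=0
t=1: arr=0 -> substrate=0 bound=0 product=0
t=2: arr=0 -> substrate=0 bound=0 product=0
t=3: arr=0 -> substrate=0 bound=0 product=0
t=4: arr=0 -> substrate=0 bound=0 product=0
t=5: arr=1 -> substrate=0 bound=1 product=0
t=6: arr=0 -> substrate=0 bound=1 product=0
t=7: arr=3 -> substrate=0 bound=3 product=1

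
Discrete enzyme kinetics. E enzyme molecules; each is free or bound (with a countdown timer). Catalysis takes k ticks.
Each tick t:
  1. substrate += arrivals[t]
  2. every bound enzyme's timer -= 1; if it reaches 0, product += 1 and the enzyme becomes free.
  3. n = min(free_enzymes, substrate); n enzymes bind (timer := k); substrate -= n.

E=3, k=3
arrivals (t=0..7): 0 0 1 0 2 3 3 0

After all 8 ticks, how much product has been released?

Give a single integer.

t=0: arr=0 -> substrate=0 bound=0 product=0
t=1: arr=0 -> substrate=0 bound=0 product=0
t=2: arr=1 -> substrate=0 bound=1 product=0
t=3: arr=0 -> substrate=0 bound=1 product=0
t=4: arr=2 -> substrate=0 bound=3 product=0
t=5: arr=3 -> substrate=2 bound=3 product=1
t=6: arr=3 -> substrate=5 bound=3 product=1
t=7: arr=0 -> substrate=3 bound=3 product=3

Answer: 3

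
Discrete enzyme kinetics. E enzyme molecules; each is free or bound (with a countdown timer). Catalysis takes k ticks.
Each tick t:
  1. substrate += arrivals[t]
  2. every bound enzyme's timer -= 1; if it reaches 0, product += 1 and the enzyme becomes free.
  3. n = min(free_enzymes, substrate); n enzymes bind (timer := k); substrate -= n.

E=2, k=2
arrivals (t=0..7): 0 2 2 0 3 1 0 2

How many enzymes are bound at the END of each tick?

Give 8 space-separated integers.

Answer: 0 2 2 2 2 2 2 2

Derivation:
t=0: arr=0 -> substrate=0 bound=0 product=0
t=1: arr=2 -> substrate=0 bound=2 product=0
t=2: arr=2 -> substrate=2 bound=2 product=0
t=3: arr=0 -> substrate=0 bound=2 product=2
t=4: arr=3 -> substrate=3 bound=2 product=2
t=5: arr=1 -> substrate=2 bound=2 product=4
t=6: arr=0 -> substrate=2 bound=2 product=4
t=7: arr=2 -> substrate=2 bound=2 product=6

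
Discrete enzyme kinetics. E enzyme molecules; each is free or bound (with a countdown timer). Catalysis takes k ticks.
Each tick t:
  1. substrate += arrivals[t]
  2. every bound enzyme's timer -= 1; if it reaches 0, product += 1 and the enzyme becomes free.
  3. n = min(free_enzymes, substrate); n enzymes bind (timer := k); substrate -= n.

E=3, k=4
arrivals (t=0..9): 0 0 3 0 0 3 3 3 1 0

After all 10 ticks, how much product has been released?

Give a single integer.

t=0: arr=0 -> substrate=0 bound=0 product=0
t=1: arr=0 -> substrate=0 bound=0 product=0
t=2: arr=3 -> substrate=0 bound=3 product=0
t=3: arr=0 -> substrate=0 bound=3 product=0
t=4: arr=0 -> substrate=0 bound=3 product=0
t=5: arr=3 -> substrate=3 bound=3 product=0
t=6: arr=3 -> substrate=3 bound=3 product=3
t=7: arr=3 -> substrate=6 bound=3 product=3
t=8: arr=1 -> substrate=7 bound=3 product=3
t=9: arr=0 -> substrate=7 bound=3 product=3

Answer: 3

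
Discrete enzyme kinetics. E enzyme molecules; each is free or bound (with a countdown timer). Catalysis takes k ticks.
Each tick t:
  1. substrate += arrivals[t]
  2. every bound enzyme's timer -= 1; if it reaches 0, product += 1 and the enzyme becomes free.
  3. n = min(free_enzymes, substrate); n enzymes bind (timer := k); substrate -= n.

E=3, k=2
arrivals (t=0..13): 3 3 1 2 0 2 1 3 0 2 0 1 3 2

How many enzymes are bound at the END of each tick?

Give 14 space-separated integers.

Answer: 3 3 3 3 3 3 3 3 3 3 2 3 3 3

Derivation:
t=0: arr=3 -> substrate=0 bound=3 product=0
t=1: arr=3 -> substrate=3 bound=3 product=0
t=2: arr=1 -> substrate=1 bound=3 product=3
t=3: arr=2 -> substrate=3 bound=3 product=3
t=4: arr=0 -> substrate=0 bound=3 product=6
t=5: arr=2 -> substrate=2 bound=3 product=6
t=6: arr=1 -> substrate=0 bound=3 product=9
t=7: arr=3 -> substrate=3 bound=3 product=9
t=8: arr=0 -> substrate=0 bound=3 product=12
t=9: arr=2 -> substrate=2 bound=3 product=12
t=10: arr=0 -> substrate=0 bound=2 product=15
t=11: arr=1 -> substrate=0 bound=3 product=15
t=12: arr=3 -> substrate=1 bound=3 product=17
t=13: arr=2 -> substrate=2 bound=3 product=18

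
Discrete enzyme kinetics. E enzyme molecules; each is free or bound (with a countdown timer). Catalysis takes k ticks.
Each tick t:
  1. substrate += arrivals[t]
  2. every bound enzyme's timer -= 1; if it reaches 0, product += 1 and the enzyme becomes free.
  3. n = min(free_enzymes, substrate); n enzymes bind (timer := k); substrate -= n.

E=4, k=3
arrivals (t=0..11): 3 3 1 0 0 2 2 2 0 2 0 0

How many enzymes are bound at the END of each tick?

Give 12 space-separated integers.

Answer: 3 4 4 4 3 4 4 4 4 4 4 3

Derivation:
t=0: arr=3 -> substrate=0 bound=3 product=0
t=1: arr=3 -> substrate=2 bound=4 product=0
t=2: arr=1 -> substrate=3 bound=4 product=0
t=3: arr=0 -> substrate=0 bound=4 product=3
t=4: arr=0 -> substrate=0 bound=3 product=4
t=5: arr=2 -> substrate=1 bound=4 product=4
t=6: arr=2 -> substrate=0 bound=4 product=7
t=7: arr=2 -> substrate=2 bound=4 product=7
t=8: arr=0 -> substrate=1 bound=4 product=8
t=9: arr=2 -> substrate=0 bound=4 product=11
t=10: arr=0 -> substrate=0 bound=4 product=11
t=11: arr=0 -> substrate=0 bound=3 product=12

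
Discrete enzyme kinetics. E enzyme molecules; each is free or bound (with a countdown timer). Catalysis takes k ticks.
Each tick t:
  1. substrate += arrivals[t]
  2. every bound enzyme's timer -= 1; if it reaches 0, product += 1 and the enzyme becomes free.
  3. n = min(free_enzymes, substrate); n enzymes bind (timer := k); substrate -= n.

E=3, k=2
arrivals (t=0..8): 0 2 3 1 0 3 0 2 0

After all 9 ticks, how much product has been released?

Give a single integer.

t=0: arr=0 -> substrate=0 bound=0 product=0
t=1: arr=2 -> substrate=0 bound=2 product=0
t=2: arr=3 -> substrate=2 bound=3 product=0
t=3: arr=1 -> substrate=1 bound=3 product=2
t=4: arr=0 -> substrate=0 bound=3 product=3
t=5: arr=3 -> substrate=1 bound=3 product=5
t=6: arr=0 -> substrate=0 bound=3 product=6
t=7: arr=2 -> substrate=0 bound=3 product=8
t=8: arr=0 -> substrate=0 bound=2 product=9

Answer: 9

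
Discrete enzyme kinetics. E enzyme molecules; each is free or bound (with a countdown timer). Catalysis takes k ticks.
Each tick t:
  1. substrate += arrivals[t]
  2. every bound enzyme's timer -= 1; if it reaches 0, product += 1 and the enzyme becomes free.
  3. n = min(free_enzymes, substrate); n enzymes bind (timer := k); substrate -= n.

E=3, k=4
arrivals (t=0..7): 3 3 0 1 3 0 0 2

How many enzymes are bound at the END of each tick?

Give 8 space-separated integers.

Answer: 3 3 3 3 3 3 3 3

Derivation:
t=0: arr=3 -> substrate=0 bound=3 product=0
t=1: arr=3 -> substrate=3 bound=3 product=0
t=2: arr=0 -> substrate=3 bound=3 product=0
t=3: arr=1 -> substrate=4 bound=3 product=0
t=4: arr=3 -> substrate=4 bound=3 product=3
t=5: arr=0 -> substrate=4 bound=3 product=3
t=6: arr=0 -> substrate=4 bound=3 product=3
t=7: arr=2 -> substrate=6 bound=3 product=3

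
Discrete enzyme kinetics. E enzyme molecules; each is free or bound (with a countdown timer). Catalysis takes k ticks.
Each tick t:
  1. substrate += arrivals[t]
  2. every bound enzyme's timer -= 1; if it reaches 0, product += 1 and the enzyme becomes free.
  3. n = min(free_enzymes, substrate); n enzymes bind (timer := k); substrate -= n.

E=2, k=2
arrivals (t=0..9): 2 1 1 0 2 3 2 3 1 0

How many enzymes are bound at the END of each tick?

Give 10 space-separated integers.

Answer: 2 2 2 2 2 2 2 2 2 2

Derivation:
t=0: arr=2 -> substrate=0 bound=2 product=0
t=1: arr=1 -> substrate=1 bound=2 product=0
t=2: arr=1 -> substrate=0 bound=2 product=2
t=3: arr=0 -> substrate=0 bound=2 product=2
t=4: arr=2 -> substrate=0 bound=2 product=4
t=5: arr=3 -> substrate=3 bound=2 product=4
t=6: arr=2 -> substrate=3 bound=2 product=6
t=7: arr=3 -> substrate=6 bound=2 product=6
t=8: arr=1 -> substrate=5 bound=2 product=8
t=9: arr=0 -> substrate=5 bound=2 product=8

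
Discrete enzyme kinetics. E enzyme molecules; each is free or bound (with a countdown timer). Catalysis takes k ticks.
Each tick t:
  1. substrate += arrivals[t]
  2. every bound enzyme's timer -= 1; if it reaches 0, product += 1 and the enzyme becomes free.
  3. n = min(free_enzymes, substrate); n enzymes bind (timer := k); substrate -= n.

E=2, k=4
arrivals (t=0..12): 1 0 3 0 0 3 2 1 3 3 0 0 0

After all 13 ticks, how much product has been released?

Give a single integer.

t=0: arr=1 -> substrate=0 bound=1 product=0
t=1: arr=0 -> substrate=0 bound=1 product=0
t=2: arr=3 -> substrate=2 bound=2 product=0
t=3: arr=0 -> substrate=2 bound=2 product=0
t=4: arr=0 -> substrate=1 bound=2 product=1
t=5: arr=3 -> substrate=4 bound=2 product=1
t=6: arr=2 -> substrate=5 bound=2 product=2
t=7: arr=1 -> substrate=6 bound=2 product=2
t=8: arr=3 -> substrate=8 bound=2 product=3
t=9: arr=3 -> substrate=11 bound=2 product=3
t=10: arr=0 -> substrate=10 bound=2 product=4
t=11: arr=0 -> substrate=10 bound=2 product=4
t=12: arr=0 -> substrate=9 bound=2 product=5

Answer: 5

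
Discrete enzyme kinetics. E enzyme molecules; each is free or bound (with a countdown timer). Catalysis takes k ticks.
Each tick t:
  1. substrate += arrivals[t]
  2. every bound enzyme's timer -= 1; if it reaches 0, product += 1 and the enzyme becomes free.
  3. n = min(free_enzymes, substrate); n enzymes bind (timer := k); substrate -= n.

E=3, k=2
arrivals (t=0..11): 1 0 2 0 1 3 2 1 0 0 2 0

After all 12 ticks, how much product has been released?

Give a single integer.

Answer: 10

Derivation:
t=0: arr=1 -> substrate=0 bound=1 product=0
t=1: arr=0 -> substrate=0 bound=1 product=0
t=2: arr=2 -> substrate=0 bound=2 product=1
t=3: arr=0 -> substrate=0 bound=2 product=1
t=4: arr=1 -> substrate=0 bound=1 product=3
t=5: arr=3 -> substrate=1 bound=3 product=3
t=6: arr=2 -> substrate=2 bound=3 product=4
t=7: arr=1 -> substrate=1 bound=3 product=6
t=8: arr=0 -> substrate=0 bound=3 product=7
t=9: arr=0 -> substrate=0 bound=1 product=9
t=10: arr=2 -> substrate=0 bound=2 product=10
t=11: arr=0 -> substrate=0 bound=2 product=10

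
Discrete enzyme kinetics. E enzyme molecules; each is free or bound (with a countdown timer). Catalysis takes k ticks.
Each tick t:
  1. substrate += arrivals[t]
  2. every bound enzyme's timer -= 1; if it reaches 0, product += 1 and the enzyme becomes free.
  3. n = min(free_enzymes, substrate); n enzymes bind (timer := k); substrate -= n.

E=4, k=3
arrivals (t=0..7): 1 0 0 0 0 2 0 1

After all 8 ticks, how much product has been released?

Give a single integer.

Answer: 1

Derivation:
t=0: arr=1 -> substrate=0 bound=1 product=0
t=1: arr=0 -> substrate=0 bound=1 product=0
t=2: arr=0 -> substrate=0 bound=1 product=0
t=3: arr=0 -> substrate=0 bound=0 product=1
t=4: arr=0 -> substrate=0 bound=0 product=1
t=5: arr=2 -> substrate=0 bound=2 product=1
t=6: arr=0 -> substrate=0 bound=2 product=1
t=7: arr=1 -> substrate=0 bound=3 product=1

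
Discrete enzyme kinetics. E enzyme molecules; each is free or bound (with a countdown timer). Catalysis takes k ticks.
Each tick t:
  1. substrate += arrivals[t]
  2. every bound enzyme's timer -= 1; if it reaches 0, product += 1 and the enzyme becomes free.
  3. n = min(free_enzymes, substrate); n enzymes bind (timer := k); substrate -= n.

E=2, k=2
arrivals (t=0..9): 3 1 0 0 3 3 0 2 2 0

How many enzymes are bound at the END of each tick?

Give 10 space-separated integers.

t=0: arr=3 -> substrate=1 bound=2 product=0
t=1: arr=1 -> substrate=2 bound=2 product=0
t=2: arr=0 -> substrate=0 bound=2 product=2
t=3: arr=0 -> substrate=0 bound=2 product=2
t=4: arr=3 -> substrate=1 bound=2 product=4
t=5: arr=3 -> substrate=4 bound=2 product=4
t=6: arr=0 -> substrate=2 bound=2 product=6
t=7: arr=2 -> substrate=4 bound=2 product=6
t=8: arr=2 -> substrate=4 bound=2 product=8
t=9: arr=0 -> substrate=4 bound=2 product=8

Answer: 2 2 2 2 2 2 2 2 2 2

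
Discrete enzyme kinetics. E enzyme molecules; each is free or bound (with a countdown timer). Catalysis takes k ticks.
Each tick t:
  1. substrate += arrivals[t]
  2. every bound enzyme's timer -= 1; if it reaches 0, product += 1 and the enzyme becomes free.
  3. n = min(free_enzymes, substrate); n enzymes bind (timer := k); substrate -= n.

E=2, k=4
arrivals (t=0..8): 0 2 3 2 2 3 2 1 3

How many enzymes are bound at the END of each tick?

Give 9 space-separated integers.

t=0: arr=0 -> substrate=0 bound=0 product=0
t=1: arr=2 -> substrate=0 bound=2 product=0
t=2: arr=3 -> substrate=3 bound=2 product=0
t=3: arr=2 -> substrate=5 bound=2 product=0
t=4: arr=2 -> substrate=7 bound=2 product=0
t=5: arr=3 -> substrate=8 bound=2 product=2
t=6: arr=2 -> substrate=10 bound=2 product=2
t=7: arr=1 -> substrate=11 bound=2 product=2
t=8: arr=3 -> substrate=14 bound=2 product=2

Answer: 0 2 2 2 2 2 2 2 2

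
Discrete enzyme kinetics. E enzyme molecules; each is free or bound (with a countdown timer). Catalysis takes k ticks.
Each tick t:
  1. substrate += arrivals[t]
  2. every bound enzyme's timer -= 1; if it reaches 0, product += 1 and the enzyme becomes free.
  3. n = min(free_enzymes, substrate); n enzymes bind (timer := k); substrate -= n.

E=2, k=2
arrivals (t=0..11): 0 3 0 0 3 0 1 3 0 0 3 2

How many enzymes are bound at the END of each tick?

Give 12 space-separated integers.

t=0: arr=0 -> substrate=0 bound=0 product=0
t=1: arr=3 -> substrate=1 bound=2 product=0
t=2: arr=0 -> substrate=1 bound=2 product=0
t=3: arr=0 -> substrate=0 bound=1 product=2
t=4: arr=3 -> substrate=2 bound=2 product=2
t=5: arr=0 -> substrate=1 bound=2 product=3
t=6: arr=1 -> substrate=1 bound=2 product=4
t=7: arr=3 -> substrate=3 bound=2 product=5
t=8: arr=0 -> substrate=2 bound=2 product=6
t=9: arr=0 -> substrate=1 bound=2 product=7
t=10: arr=3 -> substrate=3 bound=2 product=8
t=11: arr=2 -> substrate=4 bound=2 product=9

Answer: 0 2 2 1 2 2 2 2 2 2 2 2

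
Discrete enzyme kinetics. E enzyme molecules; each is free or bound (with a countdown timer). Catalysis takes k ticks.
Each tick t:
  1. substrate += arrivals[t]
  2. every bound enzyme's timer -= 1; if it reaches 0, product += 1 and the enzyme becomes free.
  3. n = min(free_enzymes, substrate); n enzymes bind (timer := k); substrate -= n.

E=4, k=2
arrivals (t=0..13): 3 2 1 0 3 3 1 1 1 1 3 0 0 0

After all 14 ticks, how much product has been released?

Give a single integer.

Answer: 19

Derivation:
t=0: arr=3 -> substrate=0 bound=3 product=0
t=1: arr=2 -> substrate=1 bound=4 product=0
t=2: arr=1 -> substrate=0 bound=3 product=3
t=3: arr=0 -> substrate=0 bound=2 product=4
t=4: arr=3 -> substrate=0 bound=3 product=6
t=5: arr=3 -> substrate=2 bound=4 product=6
t=6: arr=1 -> substrate=0 bound=4 product=9
t=7: arr=1 -> substrate=0 bound=4 product=10
t=8: arr=1 -> substrate=0 bound=2 product=13
t=9: arr=1 -> substrate=0 bound=2 product=14
t=10: arr=3 -> substrate=0 bound=4 product=15
t=11: arr=0 -> substrate=0 bound=3 product=16
t=12: arr=0 -> substrate=0 bound=0 product=19
t=13: arr=0 -> substrate=0 bound=0 product=19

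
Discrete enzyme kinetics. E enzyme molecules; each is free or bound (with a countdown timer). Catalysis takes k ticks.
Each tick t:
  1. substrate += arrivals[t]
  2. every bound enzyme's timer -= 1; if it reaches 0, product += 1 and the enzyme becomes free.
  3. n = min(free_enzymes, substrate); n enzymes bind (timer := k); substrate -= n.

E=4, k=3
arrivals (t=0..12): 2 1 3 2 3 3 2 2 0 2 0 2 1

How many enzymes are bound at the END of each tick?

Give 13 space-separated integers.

t=0: arr=2 -> substrate=0 bound=2 product=0
t=1: arr=1 -> substrate=0 bound=3 product=0
t=2: arr=3 -> substrate=2 bound=4 product=0
t=3: arr=2 -> substrate=2 bound=4 product=2
t=4: arr=3 -> substrate=4 bound=4 product=3
t=5: arr=3 -> substrate=6 bound=4 product=4
t=6: arr=2 -> substrate=6 bound=4 product=6
t=7: arr=2 -> substrate=7 bound=4 product=7
t=8: arr=0 -> substrate=6 bound=4 product=8
t=9: arr=2 -> substrate=6 bound=4 product=10
t=10: arr=0 -> substrate=5 bound=4 product=11
t=11: arr=2 -> substrate=6 bound=4 product=12
t=12: arr=1 -> substrate=5 bound=4 product=14

Answer: 2 3 4 4 4 4 4 4 4 4 4 4 4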